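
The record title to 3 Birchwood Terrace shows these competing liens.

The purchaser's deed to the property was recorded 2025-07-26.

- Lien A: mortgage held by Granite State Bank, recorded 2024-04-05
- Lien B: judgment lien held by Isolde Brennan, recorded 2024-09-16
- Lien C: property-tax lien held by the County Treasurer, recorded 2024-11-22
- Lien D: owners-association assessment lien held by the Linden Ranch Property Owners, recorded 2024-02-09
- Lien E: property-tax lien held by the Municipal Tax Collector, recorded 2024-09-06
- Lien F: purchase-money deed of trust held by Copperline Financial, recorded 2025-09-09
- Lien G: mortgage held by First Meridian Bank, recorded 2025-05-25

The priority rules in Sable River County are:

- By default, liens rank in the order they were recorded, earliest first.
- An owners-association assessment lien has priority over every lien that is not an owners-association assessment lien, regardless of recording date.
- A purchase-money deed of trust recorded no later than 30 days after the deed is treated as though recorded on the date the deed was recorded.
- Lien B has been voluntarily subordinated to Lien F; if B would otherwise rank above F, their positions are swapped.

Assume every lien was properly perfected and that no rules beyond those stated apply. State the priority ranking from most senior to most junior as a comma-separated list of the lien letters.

D, A, E, F, C, G, B

Adjusting effective dates: F was recorded 45 days after the deed, outside the 30-day window, so it keeps its recording date.
D, as an owners-association assessment lien, has superpriority and ranks first.
Among the remaining liens, by effective date: A (2024-04-05), E (2024-09-06), B (2024-09-16), C (2024-11-22), G (2025-05-25), F (2025-09-09).
The subordination applies — B was senior to F — so B and F swap.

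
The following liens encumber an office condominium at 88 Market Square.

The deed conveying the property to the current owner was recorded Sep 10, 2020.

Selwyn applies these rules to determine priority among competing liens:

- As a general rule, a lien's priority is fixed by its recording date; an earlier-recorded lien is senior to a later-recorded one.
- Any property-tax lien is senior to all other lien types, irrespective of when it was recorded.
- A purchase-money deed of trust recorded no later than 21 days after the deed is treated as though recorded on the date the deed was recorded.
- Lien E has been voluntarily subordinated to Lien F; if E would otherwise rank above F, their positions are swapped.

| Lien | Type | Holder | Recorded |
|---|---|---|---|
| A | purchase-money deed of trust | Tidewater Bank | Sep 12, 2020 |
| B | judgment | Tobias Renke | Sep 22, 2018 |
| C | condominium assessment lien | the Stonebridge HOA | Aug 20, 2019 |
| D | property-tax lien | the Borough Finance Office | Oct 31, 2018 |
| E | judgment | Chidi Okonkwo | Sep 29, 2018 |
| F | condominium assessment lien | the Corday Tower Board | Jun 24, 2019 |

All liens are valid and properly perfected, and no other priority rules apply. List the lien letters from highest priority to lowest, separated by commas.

Effective dates: A's effective date is the deed date, Sep 10, 2020.
D, as a property-tax lien, has superpriority and ranks first.
Among the remaining liens, by effective date: B (Sep 22, 2018), E (Sep 29, 2018), F (Jun 24, 2019), C (Aug 20, 2019), A (Sep 10, 2020).
Because E would otherwise rank above F, the subordination swaps them.

D, B, F, E, C, A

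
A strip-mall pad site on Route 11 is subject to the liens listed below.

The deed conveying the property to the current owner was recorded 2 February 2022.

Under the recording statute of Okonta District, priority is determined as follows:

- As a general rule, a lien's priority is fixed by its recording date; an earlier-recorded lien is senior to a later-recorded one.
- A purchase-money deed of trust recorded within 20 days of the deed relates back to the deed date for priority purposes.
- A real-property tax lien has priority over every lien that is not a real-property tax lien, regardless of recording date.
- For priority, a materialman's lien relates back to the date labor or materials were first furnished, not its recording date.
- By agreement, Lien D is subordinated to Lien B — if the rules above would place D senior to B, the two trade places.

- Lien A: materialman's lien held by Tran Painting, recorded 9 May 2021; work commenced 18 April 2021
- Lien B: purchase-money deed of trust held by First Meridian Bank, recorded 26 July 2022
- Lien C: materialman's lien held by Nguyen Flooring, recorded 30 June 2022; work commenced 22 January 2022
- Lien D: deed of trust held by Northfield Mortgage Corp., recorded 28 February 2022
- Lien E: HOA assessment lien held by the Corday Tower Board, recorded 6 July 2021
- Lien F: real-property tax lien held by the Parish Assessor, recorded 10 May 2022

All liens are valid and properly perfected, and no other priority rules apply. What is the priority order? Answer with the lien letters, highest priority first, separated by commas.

Effective dates after the stated exceptions: A's effective date is 18 April 2021, when work began; B missed the 20-day window (174 days after the deed), so its recording date stands; C relates back to 22 January 2022 (work commenced).
F, as a real-property tax lien, has superpriority and ranks first.
Remaining liens by effective date: A (18 April 2021), E (6 July 2021), C (22 January 2022), D (28 February 2022), B (26 July 2022).
Because D would otherwise rank above B, the subordination swaps them.

F, A, E, C, B, D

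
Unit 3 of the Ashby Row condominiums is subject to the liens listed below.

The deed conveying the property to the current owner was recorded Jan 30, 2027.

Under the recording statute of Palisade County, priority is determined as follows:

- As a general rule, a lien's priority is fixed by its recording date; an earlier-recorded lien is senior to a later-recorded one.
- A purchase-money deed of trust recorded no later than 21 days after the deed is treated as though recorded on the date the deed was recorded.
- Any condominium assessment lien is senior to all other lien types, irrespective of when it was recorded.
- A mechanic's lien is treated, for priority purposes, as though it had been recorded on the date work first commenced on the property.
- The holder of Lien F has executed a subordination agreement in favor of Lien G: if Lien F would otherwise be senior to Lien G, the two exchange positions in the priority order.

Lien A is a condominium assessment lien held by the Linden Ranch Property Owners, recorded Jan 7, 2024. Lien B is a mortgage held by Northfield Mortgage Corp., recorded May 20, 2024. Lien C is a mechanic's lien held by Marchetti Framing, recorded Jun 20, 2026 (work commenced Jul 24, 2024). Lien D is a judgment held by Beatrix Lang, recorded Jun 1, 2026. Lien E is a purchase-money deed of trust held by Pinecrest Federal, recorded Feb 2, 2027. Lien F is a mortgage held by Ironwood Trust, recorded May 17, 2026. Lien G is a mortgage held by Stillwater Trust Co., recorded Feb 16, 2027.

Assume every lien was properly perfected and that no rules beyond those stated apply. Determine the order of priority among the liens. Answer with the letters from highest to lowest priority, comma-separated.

A, B, C, G, D, E, F

Adjusting effective dates: C relates back to Jul 24, 2024 (work commenced); E relates back to the deed date Jan 30, 2027.
A is a condominium assessment lien and takes priority over every other lien.
The other liens, earliest effective date first: B (May 20, 2024), C (Jul 24, 2024), F (May 17, 2026), D (Jun 1, 2026), E (Jan 30, 2027), G (Feb 16, 2027).
F would otherwise be senior to G, so under the subordination agreement F and G exchange positions.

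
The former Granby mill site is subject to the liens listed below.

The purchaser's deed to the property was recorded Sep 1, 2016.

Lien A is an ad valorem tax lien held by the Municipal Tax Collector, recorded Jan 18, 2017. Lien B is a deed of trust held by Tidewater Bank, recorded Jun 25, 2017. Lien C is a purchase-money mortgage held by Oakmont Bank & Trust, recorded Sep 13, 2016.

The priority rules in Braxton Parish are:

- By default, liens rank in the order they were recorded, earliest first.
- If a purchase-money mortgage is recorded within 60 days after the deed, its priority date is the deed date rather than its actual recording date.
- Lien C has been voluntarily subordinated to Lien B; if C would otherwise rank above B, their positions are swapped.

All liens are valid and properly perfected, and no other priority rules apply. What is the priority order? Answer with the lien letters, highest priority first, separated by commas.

Adjusting effective dates: C was recorded within the 60-day window, so its effective date is the deed date Sep 1, 2016.
By effective date, earliest first: C (Sep 1, 2016), A (Jan 18, 2017), B (Jun 25, 2017).
C is senior to B before the subordination, so the two trade places.

B, A, C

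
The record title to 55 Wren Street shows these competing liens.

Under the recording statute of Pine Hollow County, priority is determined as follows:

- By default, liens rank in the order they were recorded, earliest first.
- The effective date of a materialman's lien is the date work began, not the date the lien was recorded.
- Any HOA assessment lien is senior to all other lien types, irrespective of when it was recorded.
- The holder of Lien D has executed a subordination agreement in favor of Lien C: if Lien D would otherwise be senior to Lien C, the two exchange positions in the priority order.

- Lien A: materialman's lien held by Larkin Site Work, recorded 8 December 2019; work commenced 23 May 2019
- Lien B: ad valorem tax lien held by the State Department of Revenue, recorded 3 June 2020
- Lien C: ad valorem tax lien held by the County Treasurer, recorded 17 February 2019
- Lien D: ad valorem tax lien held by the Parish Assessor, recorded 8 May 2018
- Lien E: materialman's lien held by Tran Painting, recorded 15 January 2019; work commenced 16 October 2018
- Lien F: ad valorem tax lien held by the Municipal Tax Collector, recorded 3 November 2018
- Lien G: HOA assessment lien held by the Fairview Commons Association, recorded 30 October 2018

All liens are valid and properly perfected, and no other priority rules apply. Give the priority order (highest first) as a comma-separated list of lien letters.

Adjusting effective dates: A relates back to 23 May 2019 (work commenced); E's effective date is 16 October 2018, when work began.
G, as an HOA assessment lien, has superpriority and ranks first.
Remaining liens by effective date: D (8 May 2018), E (16 October 2018), F (3 November 2018), C (17 February 2019), A (23 May 2019), B (3 June 2020).
D is senior to C before the subordination, so the two trade places.

G, C, E, F, D, A, B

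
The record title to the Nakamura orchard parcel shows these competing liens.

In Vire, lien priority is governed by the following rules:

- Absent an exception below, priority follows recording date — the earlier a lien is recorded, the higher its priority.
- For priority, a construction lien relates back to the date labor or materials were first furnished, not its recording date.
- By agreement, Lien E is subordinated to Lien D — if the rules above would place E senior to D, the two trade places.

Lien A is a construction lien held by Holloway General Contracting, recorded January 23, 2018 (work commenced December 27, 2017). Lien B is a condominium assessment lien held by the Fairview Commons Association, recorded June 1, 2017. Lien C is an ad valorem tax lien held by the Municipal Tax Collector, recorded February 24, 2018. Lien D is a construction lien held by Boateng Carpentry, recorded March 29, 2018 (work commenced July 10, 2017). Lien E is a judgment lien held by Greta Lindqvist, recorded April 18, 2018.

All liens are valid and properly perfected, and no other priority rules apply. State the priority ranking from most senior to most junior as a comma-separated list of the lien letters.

First, effective dates: A is treated as recorded December 27, 2017, the work-commencement date; D relates back to July 10, 2017 (work commenced).
Sorted by effective date: B (June 1, 2017), D (July 10, 2017), A (December 27, 2017), C (February 24, 2018), E (April 18, 2018).
E is already junior to D, so the subordination agreement changes nothing.

B, D, A, C, E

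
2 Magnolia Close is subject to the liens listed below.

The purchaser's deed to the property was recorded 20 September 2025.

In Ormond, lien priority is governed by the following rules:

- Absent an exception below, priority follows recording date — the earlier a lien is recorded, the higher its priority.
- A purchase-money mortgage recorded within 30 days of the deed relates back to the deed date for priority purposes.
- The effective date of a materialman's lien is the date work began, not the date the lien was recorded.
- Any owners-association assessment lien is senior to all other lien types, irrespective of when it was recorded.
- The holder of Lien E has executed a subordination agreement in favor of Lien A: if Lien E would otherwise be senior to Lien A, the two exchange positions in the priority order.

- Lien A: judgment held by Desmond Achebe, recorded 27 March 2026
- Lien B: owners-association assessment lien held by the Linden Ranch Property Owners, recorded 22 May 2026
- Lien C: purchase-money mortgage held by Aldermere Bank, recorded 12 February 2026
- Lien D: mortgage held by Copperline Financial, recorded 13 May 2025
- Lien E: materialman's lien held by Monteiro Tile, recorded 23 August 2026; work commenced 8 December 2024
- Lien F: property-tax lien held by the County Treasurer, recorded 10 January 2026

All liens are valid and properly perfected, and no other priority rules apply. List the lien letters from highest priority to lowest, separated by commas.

B, A, D, F, C, E

Effective dates: C was recorded 145 days after the deed, outside the 30-day window, so it keeps its recording date; E relates back to 8 December 2024 (work commenced).
B is an owners-association assessment lien, so it outranks all other liens regardless of date.
Ordering the rest by effective date: E (8 December 2024), D (13 May 2025), F (10 January 2026), C (12 February 2026), A (27 March 2026).
The subordination applies — E was senior to A — so E and A swap.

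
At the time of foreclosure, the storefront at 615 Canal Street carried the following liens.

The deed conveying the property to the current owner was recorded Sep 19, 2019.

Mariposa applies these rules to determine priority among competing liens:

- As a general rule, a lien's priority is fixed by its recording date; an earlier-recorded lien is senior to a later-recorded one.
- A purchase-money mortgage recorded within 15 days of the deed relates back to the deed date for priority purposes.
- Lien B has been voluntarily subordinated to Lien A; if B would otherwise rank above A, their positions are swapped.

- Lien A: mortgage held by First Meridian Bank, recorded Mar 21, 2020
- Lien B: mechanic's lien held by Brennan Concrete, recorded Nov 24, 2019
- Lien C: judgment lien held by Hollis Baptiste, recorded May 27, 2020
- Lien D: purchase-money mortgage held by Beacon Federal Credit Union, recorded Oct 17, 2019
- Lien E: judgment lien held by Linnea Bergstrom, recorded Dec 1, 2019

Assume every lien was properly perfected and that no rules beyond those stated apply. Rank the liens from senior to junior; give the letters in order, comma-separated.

First, effective dates: D was recorded 28 days after the deed, outside the 15-day window, so it keeps its recording date.
Ordering by effective date: D (Oct 17, 2019), B (Nov 24, 2019), E (Dec 1, 2019), A (Mar 21, 2020), C (May 27, 2020).
Because B would otherwise rank above A, the subordination swaps them.

D, A, E, B, C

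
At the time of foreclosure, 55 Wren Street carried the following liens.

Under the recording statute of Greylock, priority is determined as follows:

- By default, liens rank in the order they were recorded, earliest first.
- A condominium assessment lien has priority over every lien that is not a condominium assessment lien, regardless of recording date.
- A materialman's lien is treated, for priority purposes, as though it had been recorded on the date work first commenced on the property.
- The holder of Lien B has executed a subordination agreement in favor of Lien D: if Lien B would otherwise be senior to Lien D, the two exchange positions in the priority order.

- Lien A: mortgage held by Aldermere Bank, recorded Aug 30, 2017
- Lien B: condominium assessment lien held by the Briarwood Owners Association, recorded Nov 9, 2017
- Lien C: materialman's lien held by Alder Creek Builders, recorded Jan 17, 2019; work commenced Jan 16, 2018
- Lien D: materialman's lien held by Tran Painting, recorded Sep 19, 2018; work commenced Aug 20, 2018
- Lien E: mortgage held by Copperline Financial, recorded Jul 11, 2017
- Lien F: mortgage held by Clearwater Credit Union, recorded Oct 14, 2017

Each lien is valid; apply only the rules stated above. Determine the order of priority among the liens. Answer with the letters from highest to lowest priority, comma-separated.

Adjusting effective dates: C's effective date is Jan 16, 2018, when work began; D is treated as recorded Aug 20, 2018, the work-commencement date.
As a condominium assessment lien, B is senior to every other lien.
Remaining liens by effective date: E (Jul 11, 2017), A (Aug 30, 2017), F (Oct 14, 2017), C (Jan 16, 2018), D (Aug 20, 2018).
B would otherwise be senior to D, so under the subordination agreement B and D exchange positions.

D, E, A, F, C, B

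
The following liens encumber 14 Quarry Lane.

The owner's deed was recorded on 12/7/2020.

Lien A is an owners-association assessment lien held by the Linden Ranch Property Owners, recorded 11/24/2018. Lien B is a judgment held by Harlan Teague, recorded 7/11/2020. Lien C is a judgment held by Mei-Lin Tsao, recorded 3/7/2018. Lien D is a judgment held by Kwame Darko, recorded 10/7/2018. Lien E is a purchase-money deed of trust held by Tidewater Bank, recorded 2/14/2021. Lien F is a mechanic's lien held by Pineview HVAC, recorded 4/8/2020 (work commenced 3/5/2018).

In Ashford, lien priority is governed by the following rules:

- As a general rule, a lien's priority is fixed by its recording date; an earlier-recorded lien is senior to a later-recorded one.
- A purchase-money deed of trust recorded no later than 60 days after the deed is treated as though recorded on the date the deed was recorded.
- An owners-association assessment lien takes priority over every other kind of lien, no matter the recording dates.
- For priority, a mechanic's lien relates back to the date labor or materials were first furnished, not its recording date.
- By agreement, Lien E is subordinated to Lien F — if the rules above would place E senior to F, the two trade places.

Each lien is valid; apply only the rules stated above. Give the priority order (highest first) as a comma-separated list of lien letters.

First, effective dates: E missed the 60-day window (69 days after the deed), so its recording date stands; F's effective date is 3/5/2018, when work began.
A is an owners-association assessment lien, so it outranks all other liens regardless of date.
Ordering the rest by effective date: F (3/5/2018), C (3/7/2018), D (10/7/2018), B (7/11/2020), E (2/14/2021).
E already ranks below F; the subordination has no effect.

A, F, C, D, B, E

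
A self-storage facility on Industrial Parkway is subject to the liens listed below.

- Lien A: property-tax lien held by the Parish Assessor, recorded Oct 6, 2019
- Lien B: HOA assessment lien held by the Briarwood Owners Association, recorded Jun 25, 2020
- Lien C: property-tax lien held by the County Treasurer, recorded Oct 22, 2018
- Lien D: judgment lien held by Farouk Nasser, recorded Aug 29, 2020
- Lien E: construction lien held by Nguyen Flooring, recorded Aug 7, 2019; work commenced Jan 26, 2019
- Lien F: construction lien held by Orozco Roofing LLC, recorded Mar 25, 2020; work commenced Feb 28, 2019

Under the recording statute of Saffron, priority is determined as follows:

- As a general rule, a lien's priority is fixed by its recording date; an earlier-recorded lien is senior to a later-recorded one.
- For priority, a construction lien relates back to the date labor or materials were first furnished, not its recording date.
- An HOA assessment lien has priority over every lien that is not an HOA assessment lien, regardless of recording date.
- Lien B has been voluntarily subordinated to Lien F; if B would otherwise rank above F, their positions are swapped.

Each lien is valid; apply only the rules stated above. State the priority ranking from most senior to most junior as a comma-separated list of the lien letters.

Effective dates after the stated exceptions: E is treated as recorded Jan 26, 2019, the work-commencement date; F relates back to Feb 28, 2019 (work commenced).
B is an HOA assessment lien, so it outranks all other liens regardless of date.
Ordering the rest by effective date: C (Oct 22, 2018), E (Jan 26, 2019), F (Feb 28, 2019), A (Oct 6, 2019), D (Aug 29, 2020).
The subordination applies — B was senior to F — so B and F swap.

F, C, E, B, A, D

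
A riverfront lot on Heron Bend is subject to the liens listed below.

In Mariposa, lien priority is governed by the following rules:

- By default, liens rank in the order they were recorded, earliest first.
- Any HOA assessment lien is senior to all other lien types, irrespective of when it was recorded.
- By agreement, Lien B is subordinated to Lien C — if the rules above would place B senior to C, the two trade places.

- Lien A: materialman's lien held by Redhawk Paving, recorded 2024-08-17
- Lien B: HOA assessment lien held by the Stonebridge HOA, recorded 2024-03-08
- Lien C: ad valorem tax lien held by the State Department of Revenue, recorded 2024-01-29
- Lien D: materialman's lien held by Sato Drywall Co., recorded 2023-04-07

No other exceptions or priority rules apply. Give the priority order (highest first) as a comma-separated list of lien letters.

C, D, B, A

B is an HOA assessment lien and takes priority over every other lien.
Among the remaining liens, by effective date: D (2023-04-07), C (2024-01-29), A (2024-08-17).
Because B would otherwise rank above C, the subordination swaps them.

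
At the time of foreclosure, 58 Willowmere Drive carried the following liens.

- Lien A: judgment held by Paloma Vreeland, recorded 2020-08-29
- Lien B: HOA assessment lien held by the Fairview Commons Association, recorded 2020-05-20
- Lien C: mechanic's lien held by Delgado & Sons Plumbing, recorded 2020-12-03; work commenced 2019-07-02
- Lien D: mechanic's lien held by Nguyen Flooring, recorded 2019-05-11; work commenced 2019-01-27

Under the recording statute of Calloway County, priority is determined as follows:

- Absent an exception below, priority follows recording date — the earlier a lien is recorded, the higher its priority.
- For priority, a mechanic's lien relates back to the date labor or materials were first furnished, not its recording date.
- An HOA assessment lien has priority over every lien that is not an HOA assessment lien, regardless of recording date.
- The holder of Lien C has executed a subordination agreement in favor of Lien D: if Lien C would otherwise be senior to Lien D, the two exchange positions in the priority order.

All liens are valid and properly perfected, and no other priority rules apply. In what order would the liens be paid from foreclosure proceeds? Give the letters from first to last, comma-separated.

B, D, C, A

First, effective dates: C's effective date is 2019-07-02, when work began; D relates back to 2019-01-27 (work commenced).
B, as an HOA assessment lien, has superpriority and ranks first.
Remaining liens by effective date: D (2019-01-27), C (2019-07-02), A (2020-08-29).
Since C is not senior to D, the subordination leaves the order unchanged.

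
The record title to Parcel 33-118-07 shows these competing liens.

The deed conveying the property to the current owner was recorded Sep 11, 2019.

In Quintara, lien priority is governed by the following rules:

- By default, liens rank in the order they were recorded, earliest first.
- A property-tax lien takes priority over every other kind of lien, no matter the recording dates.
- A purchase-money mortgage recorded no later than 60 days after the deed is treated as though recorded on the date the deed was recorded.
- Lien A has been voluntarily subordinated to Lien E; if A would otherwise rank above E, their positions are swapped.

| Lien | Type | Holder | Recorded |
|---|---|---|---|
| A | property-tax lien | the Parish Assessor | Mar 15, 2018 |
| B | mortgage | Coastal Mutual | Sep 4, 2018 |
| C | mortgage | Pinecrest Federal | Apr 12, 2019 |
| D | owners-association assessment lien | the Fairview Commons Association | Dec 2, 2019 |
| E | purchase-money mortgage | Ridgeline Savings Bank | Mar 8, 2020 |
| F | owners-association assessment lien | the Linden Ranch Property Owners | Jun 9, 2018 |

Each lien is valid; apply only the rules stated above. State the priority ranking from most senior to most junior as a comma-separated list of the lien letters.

First, effective dates: E was recorded 179 days after the deed, outside the 60-day window, so it keeps its recording date.
A, as a property-tax lien, has superpriority and ranks first.
Among the remaining liens, by effective date: F (Jun 9, 2018), B (Sep 4, 2018), C (Apr 12, 2019), D (Dec 2, 2019), E (Mar 8, 2020).
A would otherwise be senior to E, so under the subordination agreement A and E exchange positions.

E, F, B, C, D, A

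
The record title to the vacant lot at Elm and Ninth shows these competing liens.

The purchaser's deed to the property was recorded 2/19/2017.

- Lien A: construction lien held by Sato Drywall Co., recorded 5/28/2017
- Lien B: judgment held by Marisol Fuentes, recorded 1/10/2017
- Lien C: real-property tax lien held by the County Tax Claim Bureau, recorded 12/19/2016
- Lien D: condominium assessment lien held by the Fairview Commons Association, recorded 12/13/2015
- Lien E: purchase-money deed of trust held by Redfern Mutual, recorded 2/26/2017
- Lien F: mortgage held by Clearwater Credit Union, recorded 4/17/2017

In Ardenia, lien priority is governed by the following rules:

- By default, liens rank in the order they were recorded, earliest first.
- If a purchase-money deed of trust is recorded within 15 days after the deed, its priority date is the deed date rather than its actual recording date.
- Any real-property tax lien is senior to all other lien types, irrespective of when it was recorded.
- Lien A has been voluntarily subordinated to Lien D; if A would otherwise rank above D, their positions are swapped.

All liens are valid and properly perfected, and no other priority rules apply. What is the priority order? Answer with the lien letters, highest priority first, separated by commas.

Effective dates after the stated exceptions: E relates back to the deed date 2/19/2017.
C is a real-property tax lien and takes priority over every other lien.
The other liens, earliest effective date first: D (12/13/2015), B (1/10/2017), E (2/19/2017), F (4/17/2017), A (5/28/2017).
A is already junior to D, so the subordination agreement changes nothing.

C, D, B, E, F, A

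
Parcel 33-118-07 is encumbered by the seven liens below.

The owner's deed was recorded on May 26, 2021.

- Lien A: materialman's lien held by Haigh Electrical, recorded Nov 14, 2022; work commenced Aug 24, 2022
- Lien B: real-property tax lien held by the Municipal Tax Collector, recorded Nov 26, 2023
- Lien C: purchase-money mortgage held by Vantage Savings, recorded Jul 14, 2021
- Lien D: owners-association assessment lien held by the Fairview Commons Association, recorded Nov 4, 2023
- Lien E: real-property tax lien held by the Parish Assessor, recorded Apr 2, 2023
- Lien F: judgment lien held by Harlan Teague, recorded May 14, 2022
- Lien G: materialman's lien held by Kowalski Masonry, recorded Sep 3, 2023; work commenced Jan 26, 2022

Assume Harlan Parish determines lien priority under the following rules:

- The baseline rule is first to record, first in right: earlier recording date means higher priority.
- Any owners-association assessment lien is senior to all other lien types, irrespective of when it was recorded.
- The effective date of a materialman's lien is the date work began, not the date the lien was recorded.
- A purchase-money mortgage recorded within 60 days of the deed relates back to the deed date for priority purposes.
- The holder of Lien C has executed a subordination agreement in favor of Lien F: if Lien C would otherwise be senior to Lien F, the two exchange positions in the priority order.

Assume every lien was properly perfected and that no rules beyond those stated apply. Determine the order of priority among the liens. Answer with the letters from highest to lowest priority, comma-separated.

D, F, G, C, A, E, B

Effective dates after the stated exceptions: A relates back to Aug 24, 2022 (work commenced); C's effective date is the deed date, May 26, 2021; G is treated as recorded Jan 26, 2022, the work-commencement date.
D is an owners-association assessment lien, so it outranks all other liens regardless of date.
Among the remaining liens, by effective date: C (May 26, 2021), G (Jan 26, 2022), F (May 14, 2022), A (Aug 24, 2022), E (Apr 2, 2023), B (Nov 26, 2023).
C is senior to F before the subordination, so the two trade places.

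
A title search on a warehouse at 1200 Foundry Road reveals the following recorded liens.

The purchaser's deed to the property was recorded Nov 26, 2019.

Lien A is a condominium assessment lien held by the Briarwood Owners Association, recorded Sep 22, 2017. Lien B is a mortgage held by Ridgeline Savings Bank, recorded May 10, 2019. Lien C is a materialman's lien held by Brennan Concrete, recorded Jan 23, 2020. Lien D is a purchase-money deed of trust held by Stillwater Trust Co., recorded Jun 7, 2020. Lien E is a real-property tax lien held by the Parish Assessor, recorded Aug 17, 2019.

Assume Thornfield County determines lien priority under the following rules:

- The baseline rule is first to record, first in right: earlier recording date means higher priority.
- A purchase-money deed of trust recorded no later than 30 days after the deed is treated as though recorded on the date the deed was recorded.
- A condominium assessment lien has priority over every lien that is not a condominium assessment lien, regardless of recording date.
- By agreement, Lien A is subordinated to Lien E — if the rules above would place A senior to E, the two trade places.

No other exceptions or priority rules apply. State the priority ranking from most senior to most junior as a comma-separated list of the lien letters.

First, effective dates: D missed the 30-day window (194 days after the deed), so its recording date stands.
A is a condominium assessment lien, so it outranks all other liens regardless of date.
The other liens, earliest effective date first: B (May 10, 2019), E (Aug 17, 2019), C (Jan 23, 2020), D (Jun 7, 2020).
The subordination applies — A was senior to E — so A and E swap.

E, B, A, C, D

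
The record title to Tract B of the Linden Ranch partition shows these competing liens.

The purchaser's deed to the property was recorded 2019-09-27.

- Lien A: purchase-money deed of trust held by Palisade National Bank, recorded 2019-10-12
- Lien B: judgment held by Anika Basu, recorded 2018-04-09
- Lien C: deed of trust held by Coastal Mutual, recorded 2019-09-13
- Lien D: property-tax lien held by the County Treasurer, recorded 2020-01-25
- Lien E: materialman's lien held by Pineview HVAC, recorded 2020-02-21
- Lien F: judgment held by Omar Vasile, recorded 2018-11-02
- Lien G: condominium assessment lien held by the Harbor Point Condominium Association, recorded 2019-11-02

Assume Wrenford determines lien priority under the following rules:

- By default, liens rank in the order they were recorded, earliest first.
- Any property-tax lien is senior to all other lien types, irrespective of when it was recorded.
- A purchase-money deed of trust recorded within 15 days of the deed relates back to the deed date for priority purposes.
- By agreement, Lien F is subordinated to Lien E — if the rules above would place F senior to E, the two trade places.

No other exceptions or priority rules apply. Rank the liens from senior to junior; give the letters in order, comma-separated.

Effective dates: A's effective date is the deed date, 2019-09-27.
As a property-tax lien, D is senior to every other lien.
Ordering the rest by effective date: B (2018-04-09), F (2018-11-02), C (2019-09-13), A (2019-09-27), G (2019-11-02), E (2020-02-21).
Because F would otherwise rank above E, the subordination swaps them.

D, B, E, C, A, G, F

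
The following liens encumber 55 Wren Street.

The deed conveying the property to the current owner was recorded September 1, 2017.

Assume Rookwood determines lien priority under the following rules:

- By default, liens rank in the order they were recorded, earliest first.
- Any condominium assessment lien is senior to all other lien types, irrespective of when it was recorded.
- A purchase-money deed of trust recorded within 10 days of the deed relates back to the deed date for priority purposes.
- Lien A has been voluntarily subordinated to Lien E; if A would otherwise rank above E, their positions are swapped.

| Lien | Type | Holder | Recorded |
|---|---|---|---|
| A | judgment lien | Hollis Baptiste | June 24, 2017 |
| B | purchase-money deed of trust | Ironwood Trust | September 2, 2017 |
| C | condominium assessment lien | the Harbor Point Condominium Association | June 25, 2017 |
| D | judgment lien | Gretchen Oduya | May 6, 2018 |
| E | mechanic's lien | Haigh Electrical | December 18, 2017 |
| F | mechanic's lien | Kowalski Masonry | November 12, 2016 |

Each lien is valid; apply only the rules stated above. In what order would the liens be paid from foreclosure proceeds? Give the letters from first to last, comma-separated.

C, F, E, B, A, D

First, effective dates: B was recorded within the 10-day window, so its effective date is the deed date September 1, 2017.
C is a condominium assessment lien, so it outranks all other liens regardless of date.
Among the remaining liens, by effective date: F (November 12, 2016), A (June 24, 2017), B (September 1, 2017), E (December 18, 2017), D (May 6, 2018).
The subordination applies — A was senior to E — so A and E swap.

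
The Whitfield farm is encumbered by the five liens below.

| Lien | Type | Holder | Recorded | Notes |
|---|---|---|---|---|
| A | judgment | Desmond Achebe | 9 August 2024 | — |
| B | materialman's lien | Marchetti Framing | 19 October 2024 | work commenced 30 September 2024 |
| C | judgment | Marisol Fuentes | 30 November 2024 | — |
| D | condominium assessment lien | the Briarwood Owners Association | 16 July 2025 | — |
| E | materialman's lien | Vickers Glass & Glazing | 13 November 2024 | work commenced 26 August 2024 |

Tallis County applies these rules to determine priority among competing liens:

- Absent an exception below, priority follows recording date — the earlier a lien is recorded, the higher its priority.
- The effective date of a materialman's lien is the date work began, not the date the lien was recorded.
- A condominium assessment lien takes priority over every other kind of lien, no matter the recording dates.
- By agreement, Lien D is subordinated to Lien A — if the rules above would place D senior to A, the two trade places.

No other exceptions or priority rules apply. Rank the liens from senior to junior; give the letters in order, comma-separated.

Effective dates: B relates back to 30 September 2024 (work commenced); E relates back to 26 August 2024 (work commenced).
D, as a condominium assessment lien, has superpriority and ranks first.
Remaining liens by effective date: A (9 August 2024), E (26 August 2024), B (30 September 2024), C (30 November 2024).
Because D would otherwise rank above A, the subordination swaps them.

A, D, E, B, C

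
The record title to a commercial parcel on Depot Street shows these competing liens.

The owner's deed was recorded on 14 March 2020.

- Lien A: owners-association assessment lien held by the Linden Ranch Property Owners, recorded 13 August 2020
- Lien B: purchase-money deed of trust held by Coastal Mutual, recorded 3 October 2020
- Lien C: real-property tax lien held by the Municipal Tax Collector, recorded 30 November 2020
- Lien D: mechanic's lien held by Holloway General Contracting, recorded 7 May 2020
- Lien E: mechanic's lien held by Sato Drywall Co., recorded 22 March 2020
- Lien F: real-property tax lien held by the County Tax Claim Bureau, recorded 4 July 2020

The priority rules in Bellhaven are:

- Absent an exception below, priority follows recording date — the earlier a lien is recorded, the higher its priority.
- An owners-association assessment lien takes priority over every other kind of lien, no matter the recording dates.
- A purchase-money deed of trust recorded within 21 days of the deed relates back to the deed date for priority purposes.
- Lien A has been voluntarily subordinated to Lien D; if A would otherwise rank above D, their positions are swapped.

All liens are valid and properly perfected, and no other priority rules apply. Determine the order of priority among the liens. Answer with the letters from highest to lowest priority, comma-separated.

D, E, A, F, B, C

Effective dates: B was recorded 203 days after the deed, outside the 21-day window, so it keeps its recording date.
A, as an owners-association assessment lien, has superpriority and ranks first.
The other liens, earliest effective date first: E (22 March 2020), D (7 May 2020), F (4 July 2020), B (3 October 2020), C (30 November 2020).
Because A would otherwise rank above D, the subordination swaps them.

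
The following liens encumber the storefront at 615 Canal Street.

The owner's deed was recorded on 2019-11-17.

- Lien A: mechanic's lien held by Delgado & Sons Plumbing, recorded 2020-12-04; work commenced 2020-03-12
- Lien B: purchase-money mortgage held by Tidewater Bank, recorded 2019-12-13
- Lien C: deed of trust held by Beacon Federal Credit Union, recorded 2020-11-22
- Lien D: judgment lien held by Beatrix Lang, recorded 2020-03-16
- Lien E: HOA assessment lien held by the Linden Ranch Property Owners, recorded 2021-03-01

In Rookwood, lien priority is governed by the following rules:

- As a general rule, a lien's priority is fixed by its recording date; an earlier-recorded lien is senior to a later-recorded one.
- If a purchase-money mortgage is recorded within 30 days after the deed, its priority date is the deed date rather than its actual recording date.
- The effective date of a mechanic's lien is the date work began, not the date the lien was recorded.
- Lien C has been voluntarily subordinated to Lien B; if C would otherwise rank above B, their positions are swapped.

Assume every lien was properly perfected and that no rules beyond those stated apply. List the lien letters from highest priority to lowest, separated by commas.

Adjusting effective dates: A relates back to 2020-03-12 (work commenced); B's effective date is the deed date, 2019-11-17.
Ordering by effective date: B (2019-11-17), A (2020-03-12), D (2020-03-16), C (2020-11-22), E (2021-03-01).
C already ranks below B; the subordination has no effect.

B, A, D, C, E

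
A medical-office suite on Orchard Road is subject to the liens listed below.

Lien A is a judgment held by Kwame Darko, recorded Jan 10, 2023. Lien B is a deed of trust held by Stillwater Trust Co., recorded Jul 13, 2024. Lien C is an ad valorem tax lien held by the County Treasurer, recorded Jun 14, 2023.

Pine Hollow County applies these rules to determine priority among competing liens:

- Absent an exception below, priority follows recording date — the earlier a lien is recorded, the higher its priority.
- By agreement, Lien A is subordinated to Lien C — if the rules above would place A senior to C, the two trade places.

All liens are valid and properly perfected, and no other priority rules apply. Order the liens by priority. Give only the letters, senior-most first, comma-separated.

By effective date: A (Jan 10, 2023), C (Jun 14, 2023), B (Jul 13, 2024).
Because A would otherwise rank above C, the subordination swaps them.

C, A, B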